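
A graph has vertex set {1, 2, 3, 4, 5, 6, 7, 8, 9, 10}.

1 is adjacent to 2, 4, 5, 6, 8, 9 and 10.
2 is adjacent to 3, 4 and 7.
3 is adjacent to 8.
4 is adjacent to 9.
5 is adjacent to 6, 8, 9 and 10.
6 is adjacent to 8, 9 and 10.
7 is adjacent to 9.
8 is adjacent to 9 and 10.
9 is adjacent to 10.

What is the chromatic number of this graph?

6

1, 5, 6, 8, 9, 10 are mutually adjacent (a clique of size 6), so at least 6 colors are needed.
6 colors suffice: 1=b, 2=a, 3=b, 4=c, 5=f, 6=d, 7=b, 8=c, 9=a, 10=e. Each edge has distinct colors on its endpoints.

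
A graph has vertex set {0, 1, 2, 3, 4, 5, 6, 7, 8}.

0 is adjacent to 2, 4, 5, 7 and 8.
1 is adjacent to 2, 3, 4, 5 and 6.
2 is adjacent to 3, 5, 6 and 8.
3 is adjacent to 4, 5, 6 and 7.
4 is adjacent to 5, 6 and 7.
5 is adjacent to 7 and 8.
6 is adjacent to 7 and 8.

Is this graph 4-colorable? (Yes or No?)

Yes

The chromatic number is 4. 3, 4, 6, 7 form a clique, so at least 4 colors are needed.
A valid assignment using 4 colors: 0=green, 1=yellow, 2=blue, 3=green, 4=blue, 5=red, 6=red, 7=yellow, 8=yellow.
That is already a proper 4-coloring.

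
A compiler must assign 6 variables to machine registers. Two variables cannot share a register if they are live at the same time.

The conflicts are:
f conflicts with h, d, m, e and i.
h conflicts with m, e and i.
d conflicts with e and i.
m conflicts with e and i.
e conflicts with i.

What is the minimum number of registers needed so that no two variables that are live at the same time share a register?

f, h, m, e, i pairwise conflict, so at least 5 registers are needed.
A valid assignment using 5 registers: f=3, h=4, d=4, m=5, e=1, i=2. Each listed conflict is separated.

5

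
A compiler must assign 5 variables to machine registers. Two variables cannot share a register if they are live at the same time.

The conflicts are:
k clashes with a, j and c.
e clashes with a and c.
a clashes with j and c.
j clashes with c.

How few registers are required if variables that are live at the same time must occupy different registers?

4

k, a, j, c all conflict with each other, so at least 4 registers are needed.
4 registers suffice: register 1 → {a}; register 2 → {c}; register 3 → {e, j}; register 4 → {k}. Each listed conflict is separated.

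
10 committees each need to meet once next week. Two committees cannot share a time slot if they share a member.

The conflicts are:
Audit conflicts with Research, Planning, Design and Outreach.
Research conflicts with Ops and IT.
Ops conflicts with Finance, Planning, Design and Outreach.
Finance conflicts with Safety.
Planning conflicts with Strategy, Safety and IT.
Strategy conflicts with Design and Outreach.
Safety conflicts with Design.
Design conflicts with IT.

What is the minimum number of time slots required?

2

Ops and Design conflict, so at least 2 time slots are needed.
Using 2 time slots: Audit=2, Research=1, Ops=2, Finance=1, Planning=1, Strategy=2, Safety=2, Design=1, IT=2, Outreach=1. Each listed conflict is separated.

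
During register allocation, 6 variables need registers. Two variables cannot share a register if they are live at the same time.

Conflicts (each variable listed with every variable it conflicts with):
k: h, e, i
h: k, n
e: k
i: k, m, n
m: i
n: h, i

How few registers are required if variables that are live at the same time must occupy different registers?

h and n conflict, so at least 2 registers are needed.
2 registers suffice: register 1 → {h, e, i}; register 2 → {k, m, n}. Every pair that conflicts lands in different registers.

2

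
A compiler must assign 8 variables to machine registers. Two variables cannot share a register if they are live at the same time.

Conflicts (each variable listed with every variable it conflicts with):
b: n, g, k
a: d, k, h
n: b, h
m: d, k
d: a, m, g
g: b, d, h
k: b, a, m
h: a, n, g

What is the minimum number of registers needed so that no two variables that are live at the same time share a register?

The cycle g-d-a-k-b-g has odd length 5, so it cannot be 2-colored; at least 3 registers are needed.
3 registers suffice: b=2, a=1, n=1, m=1, d=2, g=1, k=3, h=2. Each listed conflict is separated.

3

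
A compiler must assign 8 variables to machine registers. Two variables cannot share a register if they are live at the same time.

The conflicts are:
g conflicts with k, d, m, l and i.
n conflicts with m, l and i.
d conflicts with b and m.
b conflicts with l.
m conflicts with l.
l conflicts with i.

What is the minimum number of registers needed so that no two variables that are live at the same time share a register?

g, l, i are mutually in conflict, so at least 3 registers are needed.
Using 3 registers: g=1, n=1, k=2, d=2, b=1, m=3, l=2, i=3. Each listed conflict is separated.

3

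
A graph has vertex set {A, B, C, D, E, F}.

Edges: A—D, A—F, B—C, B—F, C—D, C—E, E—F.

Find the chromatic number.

3

The cycle C-E-F-A-D-C has odd length 5, so it cannot be 2-colored; at least 3 colors are needed.
One proper 3-coloring: A=3, B=2, C=1, D=2, E=2, F=1. No two adjacent vertices share a color.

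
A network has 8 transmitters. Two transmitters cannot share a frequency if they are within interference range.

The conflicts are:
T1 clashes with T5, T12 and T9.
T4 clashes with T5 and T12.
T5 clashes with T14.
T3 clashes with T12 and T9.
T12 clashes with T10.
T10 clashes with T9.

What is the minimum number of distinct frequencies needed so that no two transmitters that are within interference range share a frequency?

T1 and T12 conflict, so at least 2 frequencies are needed.
2 frequencies suffice: frequency 1 → {T5, T12, T9}; frequency 2 → {T1, T4, T3, T14, T10}. Every pair that conflicts lands in different frequencies.

2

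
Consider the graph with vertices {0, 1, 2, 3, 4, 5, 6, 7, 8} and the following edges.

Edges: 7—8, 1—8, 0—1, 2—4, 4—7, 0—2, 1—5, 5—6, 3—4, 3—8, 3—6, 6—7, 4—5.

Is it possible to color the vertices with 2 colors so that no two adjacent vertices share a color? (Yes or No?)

The cycle 5-4-7-8-1-5 has odd length 5, so it cannot be 2-colored; at least 3 colors are needed.
So 2 colors are not enough.

No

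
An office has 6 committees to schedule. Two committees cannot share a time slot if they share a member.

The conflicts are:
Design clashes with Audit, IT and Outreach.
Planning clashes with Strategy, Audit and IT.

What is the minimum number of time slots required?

2

Design and Audit conflict, so at least 2 time slots are needed.
2 time slots suffice: time slot 1 → {Design, Planning}; time slot 2 → {Strategy, Audit, IT, Outreach}. Each listed conflict is separated.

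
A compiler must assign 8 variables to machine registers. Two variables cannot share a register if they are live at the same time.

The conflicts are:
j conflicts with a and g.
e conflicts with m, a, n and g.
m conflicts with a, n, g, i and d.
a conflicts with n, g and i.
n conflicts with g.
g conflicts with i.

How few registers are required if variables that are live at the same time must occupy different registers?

5

e, m, a, n, g are mutually in conflict, so at least 5 registers are needed.
5 registers suffice: register 1 → {j, m}; register 2 → {a, d}; register 3 → {g}; register 4 → {n, i}; register 5 → {e}. No two conflicting variables share a register.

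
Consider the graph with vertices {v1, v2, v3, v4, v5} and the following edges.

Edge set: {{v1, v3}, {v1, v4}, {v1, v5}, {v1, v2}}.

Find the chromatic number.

2

v1 and v3 are adjacent, so at least 2 colors are needed.
A valid assignment using 2 colors: v1=1, v2=2, v3=2, v4=2, v5=2. Each edge has distinct colors on its endpoints.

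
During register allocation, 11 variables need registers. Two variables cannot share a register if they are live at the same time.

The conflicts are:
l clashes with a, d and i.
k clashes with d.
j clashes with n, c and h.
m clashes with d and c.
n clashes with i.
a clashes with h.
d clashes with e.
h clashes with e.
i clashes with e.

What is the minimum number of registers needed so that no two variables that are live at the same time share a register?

The cycle l-a-h-e-d-l has odd length 5, so it cannot be 2-colored; at least 3 registers are needed.
3 registers suffice: register 1 → {d, c, h, i}; register 2 → {l, k, j, m, e}; register 3 → {n, a}. Every pair that conflicts lands in different registers.

3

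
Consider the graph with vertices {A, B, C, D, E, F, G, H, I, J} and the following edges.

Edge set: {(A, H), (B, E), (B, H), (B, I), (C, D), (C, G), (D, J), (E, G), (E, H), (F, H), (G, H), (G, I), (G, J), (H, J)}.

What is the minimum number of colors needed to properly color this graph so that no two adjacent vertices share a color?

3

E, G, H form a triangle, so at least 3 colors are needed.
3 colors suffice: color 1 → {C, H, I}; color 2 → {A, B, D, F, G}; color 3 → {E, J}. No two adjacent vertices share a color.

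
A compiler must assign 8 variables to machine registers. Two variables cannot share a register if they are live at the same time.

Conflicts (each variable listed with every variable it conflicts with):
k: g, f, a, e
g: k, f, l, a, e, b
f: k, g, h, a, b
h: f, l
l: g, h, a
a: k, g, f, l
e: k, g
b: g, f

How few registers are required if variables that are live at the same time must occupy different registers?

4

k, g, f, a all conflict with each other, so at least 4 registers are needed.
4 registers suffice: register 1 → {g, h}; register 2 → {f, l, e}; register 3 → {a, b}; register 4 → {k}. No two conflicting variables share a register.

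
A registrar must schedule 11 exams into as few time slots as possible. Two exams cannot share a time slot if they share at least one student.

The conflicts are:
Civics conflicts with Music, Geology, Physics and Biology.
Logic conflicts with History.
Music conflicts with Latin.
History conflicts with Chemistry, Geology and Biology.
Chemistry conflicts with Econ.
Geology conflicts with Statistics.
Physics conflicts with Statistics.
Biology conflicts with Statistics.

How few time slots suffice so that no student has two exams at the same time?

Chemistry and Econ conflict, so at least 2 time slots are needed.
2 time slots suffice: Civics=1, Logic=2, Music=2, History=1, Latin=1, Chemistry=2, Econ=1, Geology=2, Physics=2, Biology=2, Statistics=1. Every pair that conflicts lands in different time slots.

2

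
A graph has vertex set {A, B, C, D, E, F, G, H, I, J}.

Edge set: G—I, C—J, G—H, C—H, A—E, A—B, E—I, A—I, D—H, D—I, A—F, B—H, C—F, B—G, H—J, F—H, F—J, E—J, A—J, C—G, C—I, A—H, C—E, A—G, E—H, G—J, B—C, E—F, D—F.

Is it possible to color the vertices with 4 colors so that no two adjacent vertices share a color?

No

A, E, F, H, J are mutually adjacent (a clique of size 5), so at least 5 colors are needed.
So 4 colors are not enough.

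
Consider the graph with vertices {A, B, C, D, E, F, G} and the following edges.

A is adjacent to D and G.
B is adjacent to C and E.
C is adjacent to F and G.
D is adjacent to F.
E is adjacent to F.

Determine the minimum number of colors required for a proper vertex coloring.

The cycle A-D-F-C-G-A has odd length 5, so it cannot be 2-colored; at least 3 colors are needed.
3 colors suffice: color 1 → {A, B, F}; color 2 → {C, D, E}; color 3 → {G}. Each edge has distinct colors on its endpoints.

3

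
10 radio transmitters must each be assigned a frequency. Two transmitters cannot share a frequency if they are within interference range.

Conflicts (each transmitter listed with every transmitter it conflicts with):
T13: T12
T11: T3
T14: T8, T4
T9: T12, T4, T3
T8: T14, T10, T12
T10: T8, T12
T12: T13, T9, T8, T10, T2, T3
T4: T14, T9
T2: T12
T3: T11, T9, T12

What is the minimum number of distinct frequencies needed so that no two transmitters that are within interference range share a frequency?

T8, T10, T12 all conflict with each other, so at least 3 frequencies are needed.
3 frequencies suffice: T13=2, T11=1, T14=3, T9=3, T8=2, T10=3, T12=1, T4=1, T2=2, T3=2. Every pair that conflicts lands in different frequencies.

3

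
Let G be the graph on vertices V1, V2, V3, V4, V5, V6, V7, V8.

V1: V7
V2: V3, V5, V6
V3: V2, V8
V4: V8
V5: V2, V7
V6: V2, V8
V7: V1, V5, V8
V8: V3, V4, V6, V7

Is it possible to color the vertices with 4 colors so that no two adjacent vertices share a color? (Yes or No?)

The chromatic number is 3. The cycle V7-V8-V6-V2-V5-V7 has odd length 5, so it cannot be 2-colored; at least 3 colors are needed.
One proper 3-coloring: V1=1, V2=1, V3=2, V4=2, V5=3, V6=2, V7=2, V8=1.
Since 4 ≥ 3, a proper 4-coloring certainly exists.

Yes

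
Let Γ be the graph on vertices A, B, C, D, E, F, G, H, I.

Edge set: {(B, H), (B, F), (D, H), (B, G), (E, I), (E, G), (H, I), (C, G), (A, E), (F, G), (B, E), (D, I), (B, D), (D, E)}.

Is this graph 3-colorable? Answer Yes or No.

The chromatic number is 3. D, E, I form a triangle, so at least 3 colors are needed.
A valid assignment using 3 colors: A=1, B=1, C=1, D=3, E=2, F=2, G=3, H=2, I=1.
That is already a proper 3-coloring.

Yes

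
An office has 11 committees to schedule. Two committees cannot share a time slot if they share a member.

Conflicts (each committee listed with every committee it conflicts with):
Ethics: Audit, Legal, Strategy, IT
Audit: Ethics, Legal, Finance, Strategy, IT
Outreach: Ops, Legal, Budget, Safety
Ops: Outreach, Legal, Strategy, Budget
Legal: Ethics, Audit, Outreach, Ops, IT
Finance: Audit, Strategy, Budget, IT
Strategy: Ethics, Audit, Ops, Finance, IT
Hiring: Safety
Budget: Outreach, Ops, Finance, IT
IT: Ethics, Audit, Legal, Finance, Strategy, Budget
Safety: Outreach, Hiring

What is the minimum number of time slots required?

4

Ethics, Audit, Legal, IT pairwise conflict, so at least 4 time slots are needed.
4 time slots suffice: Ethics=4, Audit=2, Outreach=1, Ops=4, Legal=3, Finance=4, Strategy=3, Hiring=1, Budget=2, IT=1, Safety=2. No two conflicting committees share a time slot.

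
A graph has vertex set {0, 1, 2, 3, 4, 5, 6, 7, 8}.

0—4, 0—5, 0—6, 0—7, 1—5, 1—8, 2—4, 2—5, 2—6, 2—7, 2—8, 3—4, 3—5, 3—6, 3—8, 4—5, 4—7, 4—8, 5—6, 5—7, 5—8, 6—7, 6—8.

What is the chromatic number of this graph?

4

0, 5, 6, 7 form a clique, so at least 4 colors are needed.
One proper 4-coloring: 0=yellow, 1=blue, 2=yellow, 3=yellow, 4=blue, 5=red, 6=blue, 7=green, 8=green. Each edge has distinct colors on its endpoints.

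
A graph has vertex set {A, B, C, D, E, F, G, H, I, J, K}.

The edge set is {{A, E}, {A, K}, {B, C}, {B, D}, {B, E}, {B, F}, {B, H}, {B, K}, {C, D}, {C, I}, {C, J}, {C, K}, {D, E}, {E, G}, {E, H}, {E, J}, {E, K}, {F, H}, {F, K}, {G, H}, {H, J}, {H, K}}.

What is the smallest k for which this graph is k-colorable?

4

B, E, H, K are pairwise adjacent (a clique of size 4), so at least 4 colors are needed.
4 colors suffice: color red → {C, E, F}; color blue → {D, G, I, J, K}; color green → {A, H}; color yellow → {B}. No two adjacent vertices share a color.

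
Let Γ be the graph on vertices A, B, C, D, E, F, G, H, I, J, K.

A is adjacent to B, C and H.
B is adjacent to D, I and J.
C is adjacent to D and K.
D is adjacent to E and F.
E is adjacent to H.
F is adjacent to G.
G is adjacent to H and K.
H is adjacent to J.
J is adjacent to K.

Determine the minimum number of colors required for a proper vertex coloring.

3

The cycle E-D-F-G-H-E has odd length 5, so it cannot be 2-colored; at least 3 colors are needed.
One proper 3-coloring: A=2, B=1, C=1, D=2, E=3, F=1, G=2, H=1, I=2, J=2, K=3. Each edge has distinct colors on its endpoints.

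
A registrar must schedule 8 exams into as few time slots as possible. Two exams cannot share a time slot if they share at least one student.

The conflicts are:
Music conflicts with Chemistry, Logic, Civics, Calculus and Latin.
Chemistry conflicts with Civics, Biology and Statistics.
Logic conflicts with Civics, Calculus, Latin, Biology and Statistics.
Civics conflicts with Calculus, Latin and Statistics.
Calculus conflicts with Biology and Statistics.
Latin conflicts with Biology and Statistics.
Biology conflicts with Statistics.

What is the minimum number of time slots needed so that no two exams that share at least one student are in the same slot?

Logic, Calculus, Biology, Statistics all conflict with each other, so at least 4 time slots are needed.
4 time slots suffice: Music=2, Chemistry=3, Logic=3, Civics=1, Calculus=4, Latin=4, Biology=1, Statistics=2. Every pair that conflicts lands in different time slots.

4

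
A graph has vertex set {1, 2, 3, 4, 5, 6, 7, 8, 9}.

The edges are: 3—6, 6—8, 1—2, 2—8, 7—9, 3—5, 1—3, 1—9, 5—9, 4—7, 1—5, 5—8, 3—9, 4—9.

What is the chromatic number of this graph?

4

1, 3, 5, 9 are mutually adjacent (a clique of size 4), so at least 4 colors are needed.
One proper 4-coloring: 1=b, 2=c, 3=c, 4=c, 5=d, 6=b, 7=b, 8=a, 9=a. Every edge joins two different colors.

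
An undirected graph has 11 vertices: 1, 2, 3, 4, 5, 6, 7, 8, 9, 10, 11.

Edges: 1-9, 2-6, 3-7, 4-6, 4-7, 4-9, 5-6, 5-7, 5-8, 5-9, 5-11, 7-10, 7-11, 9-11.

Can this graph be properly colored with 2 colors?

No

5, 7, 11 are mutually adjacent, so at least 3 colors are needed.
So 2 colors are not enough.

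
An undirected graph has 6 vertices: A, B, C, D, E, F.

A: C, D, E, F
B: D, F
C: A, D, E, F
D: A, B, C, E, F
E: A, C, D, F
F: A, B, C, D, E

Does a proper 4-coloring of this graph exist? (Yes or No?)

No

A, C, D, E, F are mutually adjacent (a clique of size 5), so at least 5 colors are needed.
So 4 colors are not enough.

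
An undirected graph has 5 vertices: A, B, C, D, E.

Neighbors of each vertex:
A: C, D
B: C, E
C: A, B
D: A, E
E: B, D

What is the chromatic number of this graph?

3

The cycle A-C-B-E-D-A has odd length 5, so it cannot be 2-colored; at least 3 colors are needed.
3 colors suffice: A=3, B=1, C=2, D=1, E=2. No two adjacent vertices share a color.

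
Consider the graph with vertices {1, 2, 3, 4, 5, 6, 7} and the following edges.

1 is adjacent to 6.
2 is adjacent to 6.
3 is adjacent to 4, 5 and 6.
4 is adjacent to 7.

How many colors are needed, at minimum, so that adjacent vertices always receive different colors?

2

1 and 6 are adjacent, so at least 2 colors are needed.
2 colors suffice: color a → {4, 5, 6}; color b → {1, 2, 3, 7}. Every edge joins two different colors.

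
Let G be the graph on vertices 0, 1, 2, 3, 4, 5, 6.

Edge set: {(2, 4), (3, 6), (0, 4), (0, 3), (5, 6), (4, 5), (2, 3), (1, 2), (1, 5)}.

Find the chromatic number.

The cycle 6-5-4-2-3-6 has odd length 5, so it cannot be 2-colored; at least 3 colors are needed.
3 colors suffice: color red → {1, 3, 4}; color blue → {0, 2, 5}; color green → {6}. Each edge has distinct colors on its endpoints.

3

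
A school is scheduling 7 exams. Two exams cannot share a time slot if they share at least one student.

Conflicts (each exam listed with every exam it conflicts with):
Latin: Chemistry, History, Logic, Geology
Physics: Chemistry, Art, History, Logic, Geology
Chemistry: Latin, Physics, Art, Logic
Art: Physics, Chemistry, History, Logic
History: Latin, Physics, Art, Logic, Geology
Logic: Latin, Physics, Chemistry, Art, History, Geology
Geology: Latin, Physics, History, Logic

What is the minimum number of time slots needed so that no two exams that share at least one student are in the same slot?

4

Physics, Art, History, Logic all conflict with each other, so at least 4 time slots are needed.
4 time slots suffice: time slot 1 → {Logic}; time slot 2 → {Latin, Physics}; time slot 3 → {Chemistry, History}; time slot 4 → {Art, Geology}. Each listed conflict is separated.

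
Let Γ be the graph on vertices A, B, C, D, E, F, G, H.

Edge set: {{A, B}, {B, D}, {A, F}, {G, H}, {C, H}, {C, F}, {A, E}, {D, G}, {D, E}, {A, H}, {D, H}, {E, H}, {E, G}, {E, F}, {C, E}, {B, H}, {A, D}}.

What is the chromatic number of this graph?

4

A, B, D, H are mutually adjacent (a clique of size 4), so at least 4 colors are needed.
4 colors suffice: color 1 → {F, H}; color 2 → {B, E}; color 3 → {C, D}; color 4 → {A, G}. Each edge has distinct colors on its endpoints.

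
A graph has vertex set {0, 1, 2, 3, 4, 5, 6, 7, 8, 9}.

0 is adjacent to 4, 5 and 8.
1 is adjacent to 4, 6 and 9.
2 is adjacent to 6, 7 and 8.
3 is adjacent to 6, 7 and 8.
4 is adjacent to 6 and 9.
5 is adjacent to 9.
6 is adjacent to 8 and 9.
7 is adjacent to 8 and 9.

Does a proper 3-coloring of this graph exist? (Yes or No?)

No

1, 4, 6, 9 are pairwise adjacent (a clique of size 4), so at least 4 colors are needed.
So 3 colors are not enough.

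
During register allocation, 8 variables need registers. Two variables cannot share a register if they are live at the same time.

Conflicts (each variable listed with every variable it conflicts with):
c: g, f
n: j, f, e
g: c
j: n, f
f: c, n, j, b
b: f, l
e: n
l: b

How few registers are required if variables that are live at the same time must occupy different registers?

3

n, j, f pairwise conflict, so at least 3 registers are needed.
3 registers suffice: register 1 → {g, f, e, l}; register 2 → {c, n, b}; register 3 → {j}. Every pair that conflicts lands in different registers.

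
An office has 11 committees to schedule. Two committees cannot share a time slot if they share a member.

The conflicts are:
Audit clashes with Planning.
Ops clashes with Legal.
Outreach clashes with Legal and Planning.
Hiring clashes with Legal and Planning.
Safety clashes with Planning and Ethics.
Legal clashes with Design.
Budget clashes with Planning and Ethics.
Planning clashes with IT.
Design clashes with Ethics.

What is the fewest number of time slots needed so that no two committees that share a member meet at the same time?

2

Safety and Ethics conflict, so at least 2 time slots are needed.
2 time slots suffice: Audit=2, Ops=2, Outreach=2, Hiring=2, Safety=2, Legal=1, Budget=2, Planning=1, IT=2, Design=2, Ethics=1. Each listed conflict is separated.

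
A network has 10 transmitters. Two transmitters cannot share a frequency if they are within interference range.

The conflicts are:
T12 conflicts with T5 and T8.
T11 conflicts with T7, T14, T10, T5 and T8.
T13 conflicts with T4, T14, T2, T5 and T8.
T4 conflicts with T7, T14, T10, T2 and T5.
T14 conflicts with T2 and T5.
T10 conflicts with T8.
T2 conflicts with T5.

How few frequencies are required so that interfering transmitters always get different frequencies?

5

T13, T4, T14, T2, T5 pairwise conflict, so at least 5 frequencies are needed.
A valid assignment using 5 frequencies: T12=1, T11=1, T13=3, T4=1, T7=2, T14=4, T10=3, T2=5, T5=2, T8=2. Every pair that conflicts lands in different frequencies.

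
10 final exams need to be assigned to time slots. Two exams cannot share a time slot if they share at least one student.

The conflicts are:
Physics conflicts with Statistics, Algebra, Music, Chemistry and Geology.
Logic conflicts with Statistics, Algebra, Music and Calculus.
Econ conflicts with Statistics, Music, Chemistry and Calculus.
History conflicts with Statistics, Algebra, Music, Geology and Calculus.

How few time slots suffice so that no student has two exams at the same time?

2

Physics and Geology conflict, so at least 2 time slots are needed.
2 time slots suffice: time slot 1 → {Physics, Logic, Econ, History}; time slot 2 → {Statistics, Algebra, Music, Chemistry, Geology, Calculus}. Every pair that conflicts lands in different time slots.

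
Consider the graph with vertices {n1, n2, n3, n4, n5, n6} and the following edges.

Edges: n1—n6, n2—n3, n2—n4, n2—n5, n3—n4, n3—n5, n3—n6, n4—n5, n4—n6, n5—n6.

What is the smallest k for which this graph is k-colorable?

4

n2, n3, n4, n5 form a clique, so at least 4 colors are needed.
4 colors suffice: color 1 → {n1, n4}; color 2 → {n2, n6}; color 3 → {n5}; color 4 → {n3}. No two adjacent vertices share a color.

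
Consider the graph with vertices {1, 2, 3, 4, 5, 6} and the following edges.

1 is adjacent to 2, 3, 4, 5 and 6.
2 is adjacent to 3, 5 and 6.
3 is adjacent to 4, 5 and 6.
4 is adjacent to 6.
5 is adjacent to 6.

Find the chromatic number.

1, 2, 3, 5, 6 are mutually adjacent (a clique of size 5), so at least 5 colors are needed.
5 colors suffice: color red → {1}; color blue → {6}; color green → {3}; color yellow → {4, 5}; color purple → {2}. Every edge joins two different colors.

5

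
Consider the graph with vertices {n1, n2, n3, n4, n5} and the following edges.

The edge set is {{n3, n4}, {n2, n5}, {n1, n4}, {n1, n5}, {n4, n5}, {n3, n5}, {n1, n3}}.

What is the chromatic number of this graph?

n1, n3, n4, n5 are mutually adjacent (a clique of size 4), so at least 4 colors are needed.
One proper 4-coloring: n1=3, n2=2, n3=4, n4=2, n5=1. Each edge has distinct colors on its endpoints.

4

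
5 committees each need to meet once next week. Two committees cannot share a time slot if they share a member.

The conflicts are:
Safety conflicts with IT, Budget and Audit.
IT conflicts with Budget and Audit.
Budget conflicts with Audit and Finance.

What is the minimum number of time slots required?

Safety, IT, Budget, Audit all conflict with each other, so at least 4 time slots are needed.
4 time slots suffice: time slot 1 → {Budget}; time slot 2 → {IT, Finance}; time slot 3 → {Safety}; time slot 4 → {Audit}. Each listed conflict is separated.

4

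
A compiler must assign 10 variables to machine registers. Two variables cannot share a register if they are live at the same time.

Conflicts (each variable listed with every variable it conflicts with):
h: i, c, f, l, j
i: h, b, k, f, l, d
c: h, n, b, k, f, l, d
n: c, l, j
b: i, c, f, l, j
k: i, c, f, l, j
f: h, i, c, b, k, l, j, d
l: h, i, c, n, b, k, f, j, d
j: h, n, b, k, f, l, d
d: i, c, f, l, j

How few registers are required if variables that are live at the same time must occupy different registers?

b, f, l, j pairwise conflict, so at least 4 registers are needed.
4 registers suffice: register 1 → {l}; register 2 → {n, f}; register 3 → {i, c, j}; register 4 → {h, b, k, d}. No two conflicting variables share a register.

4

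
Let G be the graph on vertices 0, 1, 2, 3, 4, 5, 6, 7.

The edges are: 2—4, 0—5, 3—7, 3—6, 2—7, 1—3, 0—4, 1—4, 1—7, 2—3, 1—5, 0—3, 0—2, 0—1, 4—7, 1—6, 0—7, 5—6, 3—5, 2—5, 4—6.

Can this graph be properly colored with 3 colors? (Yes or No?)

No

0, 1, 3, 5 are pairwise adjacent (a clique of size 4), so at least 4 colors are needed.
So 3 colors are not enough.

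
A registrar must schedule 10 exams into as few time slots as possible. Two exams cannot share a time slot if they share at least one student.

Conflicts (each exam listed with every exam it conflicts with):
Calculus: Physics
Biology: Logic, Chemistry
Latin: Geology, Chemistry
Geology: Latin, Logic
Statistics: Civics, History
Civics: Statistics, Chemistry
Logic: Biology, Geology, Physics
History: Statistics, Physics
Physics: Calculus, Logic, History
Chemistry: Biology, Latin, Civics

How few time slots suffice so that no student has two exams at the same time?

3

The cycle Chemistry-Latin-Geology-Logic-Biology-Chemistry has odd length 5, so it cannot be 2-colored; at least 3 time slots are needed.
3 time slots suffice: time slot 1 → {Geology, Statistics, Physics, Chemistry}; time slot 2 → {Calculus, Latin, Civics, Logic, History}; time slot 3 → {Biology}. No two conflicting exams share a time slot.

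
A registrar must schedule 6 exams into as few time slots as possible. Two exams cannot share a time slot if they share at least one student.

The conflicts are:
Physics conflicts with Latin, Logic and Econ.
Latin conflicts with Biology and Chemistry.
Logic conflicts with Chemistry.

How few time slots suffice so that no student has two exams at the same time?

Physics and Logic conflict, so at least 2 time slots are needed.
2 time slots suffice: time slot 1 → {Physics, Biology, Chemistry}; time slot 2 → {Latin, Logic, Econ}. Every pair that conflicts lands in different time slots.

2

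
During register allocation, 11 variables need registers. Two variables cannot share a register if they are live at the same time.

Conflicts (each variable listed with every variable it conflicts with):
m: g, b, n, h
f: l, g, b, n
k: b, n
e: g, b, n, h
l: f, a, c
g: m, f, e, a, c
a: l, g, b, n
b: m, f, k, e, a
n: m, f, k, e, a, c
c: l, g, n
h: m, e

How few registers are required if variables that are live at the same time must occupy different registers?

f and n conflict, so at least 2 registers are needed.
2 registers suffice: register 1 → {l, g, b, n, h}; register 2 → {m, f, k, e, a, c}. No two conflicting variables share a register.

2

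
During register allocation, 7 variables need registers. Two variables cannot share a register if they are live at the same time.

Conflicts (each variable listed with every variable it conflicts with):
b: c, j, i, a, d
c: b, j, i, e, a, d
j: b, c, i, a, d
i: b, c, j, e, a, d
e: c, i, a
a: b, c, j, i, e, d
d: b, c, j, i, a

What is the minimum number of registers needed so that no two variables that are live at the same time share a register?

b, c, j, i, a, d are mutually in conflict, so at least 6 registers are needed.
6 registers suffice: b=5, c=3, j=4, i=2, e=4, a=1, d=6. No two conflicting variables share a register.

6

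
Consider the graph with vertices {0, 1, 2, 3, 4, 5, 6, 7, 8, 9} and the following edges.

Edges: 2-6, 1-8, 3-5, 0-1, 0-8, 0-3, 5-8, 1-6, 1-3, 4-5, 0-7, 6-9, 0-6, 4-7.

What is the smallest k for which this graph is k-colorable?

3

0, 1, 6 are mutually adjacent, so at least 3 colors are needed.
A valid assignment using 3 colors: 0=red, 1=green, 2=red, 3=blue, 4=green, 5=red, 6=blue, 7=blue, 8=blue, 9=red. No two adjacent vertices share a color.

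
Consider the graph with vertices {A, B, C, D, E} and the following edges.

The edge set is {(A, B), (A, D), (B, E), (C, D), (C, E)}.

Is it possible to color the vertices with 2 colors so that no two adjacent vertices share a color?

The cycle B-A-D-C-E-B has odd length 5, so it cannot be 2-colored; at least 3 colors are needed.
So 2 colors are not enough.

No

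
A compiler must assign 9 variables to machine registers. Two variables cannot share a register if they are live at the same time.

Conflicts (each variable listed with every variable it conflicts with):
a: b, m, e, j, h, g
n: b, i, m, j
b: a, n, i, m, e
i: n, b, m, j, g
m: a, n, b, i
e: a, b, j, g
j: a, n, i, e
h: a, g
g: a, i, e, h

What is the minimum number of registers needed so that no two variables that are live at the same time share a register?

n, b, i, m pairwise conflict, so at least 4 registers are needed.
4 registers suffice: register 1 → {a, i}; register 2 → {b, j, g}; register 3 → {m, e, h}; register 4 → {n}. Every pair that conflicts lands in different registers.

4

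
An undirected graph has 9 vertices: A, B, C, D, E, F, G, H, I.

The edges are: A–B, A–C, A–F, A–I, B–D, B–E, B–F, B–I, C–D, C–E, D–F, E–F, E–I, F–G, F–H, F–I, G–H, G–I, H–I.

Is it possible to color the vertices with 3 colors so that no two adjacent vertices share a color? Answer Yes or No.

No

A, B, F, I form a clique, so at least 4 colors are needed.
So 3 colors are not enough.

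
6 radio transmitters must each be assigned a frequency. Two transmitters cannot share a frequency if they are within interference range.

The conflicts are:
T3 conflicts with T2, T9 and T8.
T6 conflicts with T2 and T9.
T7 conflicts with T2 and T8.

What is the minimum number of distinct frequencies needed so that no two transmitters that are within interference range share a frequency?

2

T7 and T2 conflict, so at least 2 frequencies are needed.
2 frequencies suffice: frequency 1 → {T2, T9, T8}; frequency 2 → {T3, T6, T7}. No two conflicting transmitters share a frequency.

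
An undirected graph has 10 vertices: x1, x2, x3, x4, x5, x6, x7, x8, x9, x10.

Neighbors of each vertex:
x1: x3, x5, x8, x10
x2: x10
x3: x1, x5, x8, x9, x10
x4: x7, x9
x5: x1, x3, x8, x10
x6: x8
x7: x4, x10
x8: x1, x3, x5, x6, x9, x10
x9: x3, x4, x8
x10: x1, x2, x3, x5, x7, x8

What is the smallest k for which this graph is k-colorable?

5

x1, x3, x5, x8, x10 form a clique, so at least 5 colors are needed.
5 colors suffice: color 1 → {x2, x4, x8}; color 2 → {x6, x9, x10}; color 3 → {x3, x7}; color 4 → {x5}; color 5 → {x1}. Every edge joins two different colors.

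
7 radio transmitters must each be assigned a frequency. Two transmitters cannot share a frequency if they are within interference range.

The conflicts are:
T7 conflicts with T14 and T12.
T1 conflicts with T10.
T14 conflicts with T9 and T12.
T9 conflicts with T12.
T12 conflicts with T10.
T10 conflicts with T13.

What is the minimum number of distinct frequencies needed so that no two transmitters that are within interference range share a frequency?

3

T7, T14, T12 pairwise conflict, so at least 3 frequencies are needed.
3 frequencies suffice: frequency 1 → {T1, T12, T13}; frequency 2 → {T14, T10}; frequency 3 → {T7, T9}. Every pair that conflicts lands in different frequencies.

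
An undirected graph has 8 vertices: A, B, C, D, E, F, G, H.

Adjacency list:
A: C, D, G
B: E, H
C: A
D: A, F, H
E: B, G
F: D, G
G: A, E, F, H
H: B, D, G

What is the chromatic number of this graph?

2

D and H are adjacent, so at least 2 colors are needed.
2 colors suffice: color 1 → {B, C, D, G}; color 2 → {A, E, F, H}. Every edge joins two different colors.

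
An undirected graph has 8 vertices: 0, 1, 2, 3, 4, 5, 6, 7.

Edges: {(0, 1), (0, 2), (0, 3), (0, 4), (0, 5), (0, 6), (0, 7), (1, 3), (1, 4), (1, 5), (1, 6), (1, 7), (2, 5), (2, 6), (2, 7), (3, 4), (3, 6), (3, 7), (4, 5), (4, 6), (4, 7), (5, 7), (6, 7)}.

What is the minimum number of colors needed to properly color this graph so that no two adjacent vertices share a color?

0, 1, 3, 4, 6, 7 are pairwise adjacent (a clique of size 6), so at least 6 colors are needed.
6 colors suffice: color a → {0}; color b → {7}; color c → {1, 2}; color d → {4}; color e → {5, 6}; color f → {3}. No two adjacent vertices share a color.

6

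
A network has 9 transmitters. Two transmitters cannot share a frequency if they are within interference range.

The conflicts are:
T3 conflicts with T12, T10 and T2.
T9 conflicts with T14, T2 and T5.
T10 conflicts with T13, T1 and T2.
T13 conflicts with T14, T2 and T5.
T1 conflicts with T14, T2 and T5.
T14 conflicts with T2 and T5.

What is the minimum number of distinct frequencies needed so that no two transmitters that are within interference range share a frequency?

3

T3, T10, T2 are mutually in conflict, so at least 3 frequencies are needed.
3 frequencies suffice: T3=3, T9=3, T12=1, T10=2, T13=3, T1=3, T14=2, T2=1, T5=1. No two conflicting transmitters share a frequency.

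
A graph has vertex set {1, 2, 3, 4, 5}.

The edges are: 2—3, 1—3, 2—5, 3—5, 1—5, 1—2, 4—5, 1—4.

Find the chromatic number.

4

1, 2, 3, 5 form a clique, so at least 4 colors are needed.
4 colors suffice: color a → {5}; color b → {1}; color c → {3, 4}; color d → {2}. Every edge joins two different colors.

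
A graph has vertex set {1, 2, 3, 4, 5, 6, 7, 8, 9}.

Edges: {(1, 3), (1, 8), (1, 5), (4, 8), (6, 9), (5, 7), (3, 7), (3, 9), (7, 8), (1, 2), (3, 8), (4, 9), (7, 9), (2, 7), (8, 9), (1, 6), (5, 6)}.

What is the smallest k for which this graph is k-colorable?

3, 7, 8, 9 are pairwise adjacent (a clique of size 4), so at least 4 colors are needed.
4 colors suffice: color red → {1, 9}; color blue → {2, 5, 8}; color green → {4, 6, 7}; color yellow → {3}. Each edge has distinct colors on its endpoints.

4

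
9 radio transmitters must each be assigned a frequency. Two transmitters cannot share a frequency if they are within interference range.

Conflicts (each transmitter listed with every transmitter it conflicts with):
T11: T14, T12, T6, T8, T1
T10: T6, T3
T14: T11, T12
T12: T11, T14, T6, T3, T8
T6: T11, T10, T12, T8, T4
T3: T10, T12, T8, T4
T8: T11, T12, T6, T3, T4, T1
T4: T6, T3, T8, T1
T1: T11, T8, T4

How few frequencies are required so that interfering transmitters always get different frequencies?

T11, T12, T6, T8 pairwise conflict, so at least 4 frequencies are needed.
4 frequencies suffice: T11=4, T10=1, T14=1, T12=2, T6=3, T3=3, T8=1, T4=2, T1=3. Every pair that conflicts lands in different frequencies.

4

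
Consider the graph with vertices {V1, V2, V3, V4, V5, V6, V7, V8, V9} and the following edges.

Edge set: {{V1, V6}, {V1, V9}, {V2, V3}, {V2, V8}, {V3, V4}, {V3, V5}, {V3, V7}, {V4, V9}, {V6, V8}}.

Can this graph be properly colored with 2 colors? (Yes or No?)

No

The cycle V6-V1-V9-V4-V3-V2-V8-V6 has odd length 7, so it cannot be 2-colored; at least 3 colors are needed.
So 2 colors are not enough.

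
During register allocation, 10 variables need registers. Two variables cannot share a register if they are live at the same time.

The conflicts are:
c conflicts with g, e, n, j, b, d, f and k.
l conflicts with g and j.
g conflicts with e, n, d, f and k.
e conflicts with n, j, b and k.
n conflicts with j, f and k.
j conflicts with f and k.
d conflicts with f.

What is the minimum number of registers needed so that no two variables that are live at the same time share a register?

5

c, e, n, j, k all conflict with each other, so at least 5 registers are needed.
Using 5 registers: c=1, l=1, g=2, e=3, n=4, j=2, b=2, d=4, f=3, k=5. No two conflicting variables share a register.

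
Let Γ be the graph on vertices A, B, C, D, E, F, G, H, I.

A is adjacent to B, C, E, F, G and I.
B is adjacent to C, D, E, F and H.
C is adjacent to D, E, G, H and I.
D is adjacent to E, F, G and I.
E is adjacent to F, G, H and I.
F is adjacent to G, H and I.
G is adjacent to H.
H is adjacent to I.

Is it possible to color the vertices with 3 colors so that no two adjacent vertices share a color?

No

B, C, E, H form a clique, so at least 4 colors are needed.
So 3 colors are not enough.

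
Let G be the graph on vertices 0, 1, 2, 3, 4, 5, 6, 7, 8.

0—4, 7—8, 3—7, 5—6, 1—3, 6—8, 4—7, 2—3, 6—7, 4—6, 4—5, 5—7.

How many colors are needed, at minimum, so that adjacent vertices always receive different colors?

4, 5, 6, 7 are mutually adjacent (a clique of size 4), so at least 4 colors are needed.
4 colors suffice: color a → {0, 1, 2, 7}; color b → {3, 4, 8}; color c → {6}; color d → {5}. No two adjacent vertices share a color.

4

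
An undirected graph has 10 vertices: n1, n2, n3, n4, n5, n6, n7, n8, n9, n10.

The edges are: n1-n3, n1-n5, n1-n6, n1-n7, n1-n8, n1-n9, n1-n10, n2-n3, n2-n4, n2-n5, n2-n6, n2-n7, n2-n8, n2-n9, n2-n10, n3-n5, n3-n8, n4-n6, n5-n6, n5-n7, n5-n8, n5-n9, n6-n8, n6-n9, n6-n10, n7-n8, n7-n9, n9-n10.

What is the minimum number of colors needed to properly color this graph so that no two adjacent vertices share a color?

4

n1, n5, n7, n8 are pairwise adjacent (a clique of size 4), so at least 4 colors are needed.
4 colors suffice: color 1 → {n1, n2}; color 2 → {n4, n5, n10}; color 3 → {n3, n6, n7}; color 4 → {n8, n9}. No two adjacent vertices share a color.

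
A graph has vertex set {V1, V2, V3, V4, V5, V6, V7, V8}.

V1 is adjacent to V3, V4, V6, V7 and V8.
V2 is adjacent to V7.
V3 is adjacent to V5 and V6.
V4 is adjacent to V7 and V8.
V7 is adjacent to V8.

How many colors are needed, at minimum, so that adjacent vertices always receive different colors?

V1, V4, V7, V8 form a clique, so at least 4 colors are needed.
One proper 4-coloring: V1=1, V2=1, V3=2, V4=3, V5=1, V6=3, V7=2, V8=4. Every edge joins two different colors.

4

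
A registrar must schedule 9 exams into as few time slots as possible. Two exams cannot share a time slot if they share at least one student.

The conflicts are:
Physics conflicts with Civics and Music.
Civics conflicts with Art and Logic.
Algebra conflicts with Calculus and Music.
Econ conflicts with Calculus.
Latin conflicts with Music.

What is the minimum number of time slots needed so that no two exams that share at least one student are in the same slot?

2

Physics and Civics conflict, so at least 2 time slots are needed.
2 time slots suffice: time slot 1 → {Civics, Calculus, Music}; time slot 2 → {Physics, Algebra, Econ, Art, Latin, Logic}. Each listed conflict is separated.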